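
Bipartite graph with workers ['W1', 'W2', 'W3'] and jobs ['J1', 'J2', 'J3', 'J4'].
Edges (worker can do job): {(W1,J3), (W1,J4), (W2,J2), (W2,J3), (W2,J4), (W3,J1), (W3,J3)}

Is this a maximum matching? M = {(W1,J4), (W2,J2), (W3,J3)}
Yes, size 3 is maximum

Proposed matching has size 3.
Maximum matching size for this graph: 3.

This is a maximum matching.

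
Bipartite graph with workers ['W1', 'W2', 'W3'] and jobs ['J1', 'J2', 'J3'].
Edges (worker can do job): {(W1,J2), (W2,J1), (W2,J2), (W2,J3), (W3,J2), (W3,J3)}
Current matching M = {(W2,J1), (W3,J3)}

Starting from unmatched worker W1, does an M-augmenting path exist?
Yes: W1 → J2

An M-augmenting path alternates non-matching / matching edges, starting and ending at unmatched vertices.
Path: W1 → J2
(J2 is unmatched in M, so the path is augmenting.)
Flipping edges along this path would increase |M| from 2 to 3.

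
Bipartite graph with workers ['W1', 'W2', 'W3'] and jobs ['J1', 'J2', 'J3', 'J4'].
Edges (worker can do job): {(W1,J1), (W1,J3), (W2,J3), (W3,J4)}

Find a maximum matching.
Matching: {(W1,J1), (W2,J3), (W3,J4)}

Maximum matching (size 3):
  W1 → J1
  W2 → J3
  W3 → J4

Each worker is assigned to at most one job, and each job to at most one worker.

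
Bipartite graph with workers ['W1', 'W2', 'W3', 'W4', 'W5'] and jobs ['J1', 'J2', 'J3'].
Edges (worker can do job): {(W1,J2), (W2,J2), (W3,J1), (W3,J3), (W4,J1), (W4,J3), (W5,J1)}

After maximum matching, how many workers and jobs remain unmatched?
Unmatched: 2 workers, 0 jobs

Maximum matching size: 3
Workers: 5 total, 3 matched, 2 unmatched
Jobs: 3 total, 3 matched, 0 unmatched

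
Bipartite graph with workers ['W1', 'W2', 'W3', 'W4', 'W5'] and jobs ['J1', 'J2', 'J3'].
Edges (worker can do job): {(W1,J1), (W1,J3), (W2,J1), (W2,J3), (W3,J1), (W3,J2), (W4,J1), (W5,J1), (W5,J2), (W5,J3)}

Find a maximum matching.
Matching: {(W3,J2), (W4,J1), (W5,J3)}

Maximum matching (size 3):
  W3 → J2
  W4 → J1
  W5 → J3

Each worker is assigned to at most one job, and each job to at most one worker.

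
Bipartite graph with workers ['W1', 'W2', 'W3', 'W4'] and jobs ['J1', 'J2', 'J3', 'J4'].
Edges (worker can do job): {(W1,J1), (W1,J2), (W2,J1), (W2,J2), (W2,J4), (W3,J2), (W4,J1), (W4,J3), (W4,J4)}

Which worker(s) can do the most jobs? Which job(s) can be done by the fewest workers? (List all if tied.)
Most versatile: W2, W4 (3 jobs); Least covered: J3 (1 workers)

Worker degrees (jobs they can do): W1:2, W2:3, W3:1, W4:3
Job degrees (workers who can do it): J1:3, J2:3, J3:1, J4:2

Maximum worker degree is 3, achieved by: W2, W4
Minimum job degree is 1, achieved by: J3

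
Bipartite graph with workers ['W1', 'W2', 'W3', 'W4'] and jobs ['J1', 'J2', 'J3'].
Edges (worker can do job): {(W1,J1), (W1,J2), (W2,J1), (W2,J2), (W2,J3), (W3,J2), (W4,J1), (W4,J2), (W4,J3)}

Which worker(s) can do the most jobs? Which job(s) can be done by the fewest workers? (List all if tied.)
Most versatile: W2, W4 (3 jobs); Least covered: J3 (2 workers)

Worker degrees (jobs they can do): W1:2, W2:3, W3:1, W4:3
Job degrees (workers who can do it): J1:3, J2:4, J3:2

Maximum worker degree is 3, achieved by: W2, W4
Minimum job degree is 2, achieved by: J3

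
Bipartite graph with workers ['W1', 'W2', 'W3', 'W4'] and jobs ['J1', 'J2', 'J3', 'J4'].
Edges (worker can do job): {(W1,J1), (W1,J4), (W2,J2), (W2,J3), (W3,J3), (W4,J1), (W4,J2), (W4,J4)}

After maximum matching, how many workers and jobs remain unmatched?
Unmatched: 0 workers, 0 jobs

Maximum matching size: 4
Workers: 4 total, 4 matched, 0 unmatched
Jobs: 4 total, 4 matched, 0 unmatched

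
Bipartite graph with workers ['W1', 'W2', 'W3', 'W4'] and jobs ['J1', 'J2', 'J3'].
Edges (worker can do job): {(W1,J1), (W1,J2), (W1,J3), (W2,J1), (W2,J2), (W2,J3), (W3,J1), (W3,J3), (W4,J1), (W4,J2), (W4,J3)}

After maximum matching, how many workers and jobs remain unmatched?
Unmatched: 1 workers, 0 jobs

Maximum matching size: 3
Workers: 4 total, 3 matched, 1 unmatched
Jobs: 3 total, 3 matched, 0 unmatched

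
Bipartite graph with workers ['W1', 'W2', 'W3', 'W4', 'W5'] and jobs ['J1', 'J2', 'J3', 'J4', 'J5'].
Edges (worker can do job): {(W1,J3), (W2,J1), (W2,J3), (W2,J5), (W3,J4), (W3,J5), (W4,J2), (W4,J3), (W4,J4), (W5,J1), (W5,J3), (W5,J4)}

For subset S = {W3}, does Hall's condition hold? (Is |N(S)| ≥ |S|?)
Yes: |N(S)| = 2, |S| = 1

Subset S = {W3}
Neighbors N(S) = {J4, J5}

|N(S)| = 2, |S| = 1
Hall's condition: |N(S)| ≥ |S| is satisfied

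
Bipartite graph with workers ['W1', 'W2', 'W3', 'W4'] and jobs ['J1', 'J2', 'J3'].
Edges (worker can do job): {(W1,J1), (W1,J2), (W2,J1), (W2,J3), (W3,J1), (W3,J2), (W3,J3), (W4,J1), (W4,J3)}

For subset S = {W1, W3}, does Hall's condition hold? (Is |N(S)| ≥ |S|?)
Yes: |N(S)| = 3, |S| = 2

Subset S = {W1, W3}
Neighbors N(S) = {J1, J2, J3}

|N(S)| = 3, |S| = 2
Hall's condition: |N(S)| ≥ |S| is satisfied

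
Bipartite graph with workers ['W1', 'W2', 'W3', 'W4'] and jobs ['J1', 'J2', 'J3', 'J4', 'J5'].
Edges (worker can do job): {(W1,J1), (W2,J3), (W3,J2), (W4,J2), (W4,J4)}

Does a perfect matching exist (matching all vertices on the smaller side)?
Yes, perfect matching exists (size 4)

Perfect matching: {(W1,J1), (W2,J3), (W3,J2), (W4,J4)}
All 4 vertices on the smaller side are matched.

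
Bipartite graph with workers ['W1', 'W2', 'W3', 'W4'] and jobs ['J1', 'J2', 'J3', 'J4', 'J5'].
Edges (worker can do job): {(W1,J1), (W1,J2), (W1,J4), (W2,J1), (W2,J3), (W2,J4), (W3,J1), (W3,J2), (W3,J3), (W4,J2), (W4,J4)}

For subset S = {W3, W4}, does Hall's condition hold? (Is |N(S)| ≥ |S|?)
Yes: |N(S)| = 4, |S| = 2

Subset S = {W3, W4}
Neighbors N(S) = {J1, J2, J3, J4}

|N(S)| = 4, |S| = 2
Hall's condition: |N(S)| ≥ |S| is satisfied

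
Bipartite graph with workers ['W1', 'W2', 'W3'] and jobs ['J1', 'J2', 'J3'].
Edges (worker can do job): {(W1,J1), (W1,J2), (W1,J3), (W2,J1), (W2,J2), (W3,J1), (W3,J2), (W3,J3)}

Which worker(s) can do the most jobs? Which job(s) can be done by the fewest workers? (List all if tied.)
Most versatile: W1, W3 (3 jobs); Least covered: J3 (2 workers)

Worker degrees (jobs they can do): W1:3, W2:2, W3:3
Job degrees (workers who can do it): J1:3, J2:3, J3:2

Maximum worker degree is 3, achieved by: W1, W3
Minimum job degree is 2, achieved by: J3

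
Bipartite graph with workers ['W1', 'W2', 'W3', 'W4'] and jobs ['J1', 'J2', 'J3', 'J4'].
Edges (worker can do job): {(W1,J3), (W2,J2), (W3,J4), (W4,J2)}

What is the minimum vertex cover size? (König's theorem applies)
Minimum vertex cover size = 3

By König's theorem: in bipartite graphs,
min vertex cover = max matching = 3

Maximum matching has size 3, so minimum vertex cover also has size 3.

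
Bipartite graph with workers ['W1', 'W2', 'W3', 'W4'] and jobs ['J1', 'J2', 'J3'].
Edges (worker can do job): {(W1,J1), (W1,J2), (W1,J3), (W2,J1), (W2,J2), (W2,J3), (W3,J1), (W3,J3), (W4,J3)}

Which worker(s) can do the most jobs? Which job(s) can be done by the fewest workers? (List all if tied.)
Most versatile: W1, W2 (3 jobs); Least covered: J2 (2 workers)

Worker degrees (jobs they can do): W1:3, W2:3, W3:2, W4:1
Job degrees (workers who can do it): J1:3, J2:2, J3:4

Maximum worker degree is 3, achieved by: W1, W2
Minimum job degree is 2, achieved by: J2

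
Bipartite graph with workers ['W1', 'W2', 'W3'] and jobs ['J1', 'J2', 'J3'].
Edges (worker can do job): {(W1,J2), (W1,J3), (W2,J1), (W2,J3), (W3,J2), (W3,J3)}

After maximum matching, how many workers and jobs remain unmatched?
Unmatched: 0 workers, 0 jobs

Maximum matching size: 3
Workers: 3 total, 3 matched, 0 unmatched
Jobs: 3 total, 3 matched, 0 unmatched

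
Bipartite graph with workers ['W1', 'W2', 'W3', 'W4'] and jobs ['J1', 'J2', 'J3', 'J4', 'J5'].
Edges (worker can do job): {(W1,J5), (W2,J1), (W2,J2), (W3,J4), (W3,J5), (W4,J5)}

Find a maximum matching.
Matching: {(W2,J2), (W3,J4), (W4,J5)}

Maximum matching (size 3):
  W2 → J2
  W3 → J4
  W4 → J5

Each worker is assigned to at most one job, and each job to at most one worker.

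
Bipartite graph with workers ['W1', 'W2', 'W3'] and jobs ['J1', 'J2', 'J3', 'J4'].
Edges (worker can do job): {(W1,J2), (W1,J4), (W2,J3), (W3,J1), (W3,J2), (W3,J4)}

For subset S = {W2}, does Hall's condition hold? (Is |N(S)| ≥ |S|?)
Yes: |N(S)| = 1, |S| = 1

Subset S = {W2}
Neighbors N(S) = {J3}

|N(S)| = 1, |S| = 1
Hall's condition: |N(S)| ≥ |S| is satisfied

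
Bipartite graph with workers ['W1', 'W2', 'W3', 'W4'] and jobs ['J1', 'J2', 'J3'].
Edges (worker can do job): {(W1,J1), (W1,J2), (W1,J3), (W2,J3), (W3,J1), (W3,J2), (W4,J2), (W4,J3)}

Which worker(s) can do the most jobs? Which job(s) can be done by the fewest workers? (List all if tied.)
Most versatile: W1 (3 jobs); Least covered: J1 (2 workers)

Worker degrees (jobs they can do): W1:3, W2:1, W3:2, W4:2
Job degrees (workers who can do it): J1:2, J2:3, J3:3

Maximum worker degree is 3, achieved by: W1
Minimum job degree is 2, achieved by: J1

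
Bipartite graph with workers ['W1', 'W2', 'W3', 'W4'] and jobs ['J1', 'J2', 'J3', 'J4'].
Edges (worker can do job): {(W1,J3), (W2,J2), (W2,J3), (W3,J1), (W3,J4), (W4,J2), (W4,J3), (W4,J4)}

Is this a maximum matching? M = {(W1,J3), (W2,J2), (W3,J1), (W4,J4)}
Yes, size 4 is maximum

Proposed matching has size 4.
Maximum matching size for this graph: 4.

This is a maximum matching.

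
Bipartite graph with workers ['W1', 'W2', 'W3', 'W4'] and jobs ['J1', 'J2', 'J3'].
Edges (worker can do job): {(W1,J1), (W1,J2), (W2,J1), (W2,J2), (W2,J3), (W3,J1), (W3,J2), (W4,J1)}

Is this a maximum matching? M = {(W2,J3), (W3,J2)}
No, size 2 is not maximum

Proposed matching has size 2.
Maximum matching size for this graph: 3.

This is NOT maximum - can be improved to size 3.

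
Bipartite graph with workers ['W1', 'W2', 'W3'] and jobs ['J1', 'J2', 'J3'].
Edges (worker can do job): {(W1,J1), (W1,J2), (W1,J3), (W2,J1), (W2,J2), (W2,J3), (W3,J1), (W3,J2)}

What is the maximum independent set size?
Maximum independent set = 3

By König's theorem:
- Min vertex cover = Max matching = 3
- Max independent set = Total vertices - Min vertex cover
- Max independent set = 6 - 3 = 3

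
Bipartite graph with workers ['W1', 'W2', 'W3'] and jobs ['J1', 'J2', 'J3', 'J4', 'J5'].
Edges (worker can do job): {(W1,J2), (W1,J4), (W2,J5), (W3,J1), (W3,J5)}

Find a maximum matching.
Matching: {(W1,J2), (W2,J5), (W3,J1)}

Maximum matching (size 3):
  W1 → J2
  W2 → J5
  W3 → J1

Each worker is assigned to at most one job, and each job to at most one worker.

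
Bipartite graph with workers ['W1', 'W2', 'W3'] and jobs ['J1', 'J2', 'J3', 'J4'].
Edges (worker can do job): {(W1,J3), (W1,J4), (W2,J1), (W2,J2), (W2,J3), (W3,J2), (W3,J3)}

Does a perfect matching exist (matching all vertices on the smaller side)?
Yes, perfect matching exists (size 3)

Perfect matching: {(W1,J4), (W2,J1), (W3,J3)}
All 3 vertices on the smaller side are matched.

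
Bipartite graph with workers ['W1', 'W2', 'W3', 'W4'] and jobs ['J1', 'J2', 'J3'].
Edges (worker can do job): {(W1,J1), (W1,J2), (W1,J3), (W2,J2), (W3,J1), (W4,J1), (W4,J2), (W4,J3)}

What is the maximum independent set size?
Maximum independent set = 4

By König's theorem:
- Min vertex cover = Max matching = 3
- Max independent set = Total vertices - Min vertex cover
- Max independent set = 7 - 3 = 4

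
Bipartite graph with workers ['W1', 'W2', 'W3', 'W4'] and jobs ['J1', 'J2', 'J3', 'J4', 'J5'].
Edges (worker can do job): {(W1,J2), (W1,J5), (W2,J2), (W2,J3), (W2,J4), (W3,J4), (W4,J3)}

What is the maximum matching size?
Maximum matching size = 4

Maximum matching: {(W1,J5), (W2,J2), (W3,J4), (W4,J3)}
Size: 4

This assigns 4 workers to 4 distinct jobs.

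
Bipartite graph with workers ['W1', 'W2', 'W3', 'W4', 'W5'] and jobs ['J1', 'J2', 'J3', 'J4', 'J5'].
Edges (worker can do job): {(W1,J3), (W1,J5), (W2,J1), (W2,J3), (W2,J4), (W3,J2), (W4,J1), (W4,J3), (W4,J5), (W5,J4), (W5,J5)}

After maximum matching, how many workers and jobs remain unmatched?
Unmatched: 0 workers, 0 jobs

Maximum matching size: 5
Workers: 5 total, 5 matched, 0 unmatched
Jobs: 5 total, 5 matched, 0 unmatched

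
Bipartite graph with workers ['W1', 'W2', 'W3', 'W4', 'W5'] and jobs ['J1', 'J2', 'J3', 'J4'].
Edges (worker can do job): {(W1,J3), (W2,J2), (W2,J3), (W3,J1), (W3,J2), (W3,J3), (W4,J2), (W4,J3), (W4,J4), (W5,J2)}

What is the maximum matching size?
Maximum matching size = 4

Maximum matching: {(W1,J3), (W3,J1), (W4,J4), (W5,J2)}
Size: 4

This assigns 4 workers to 4 distinct jobs.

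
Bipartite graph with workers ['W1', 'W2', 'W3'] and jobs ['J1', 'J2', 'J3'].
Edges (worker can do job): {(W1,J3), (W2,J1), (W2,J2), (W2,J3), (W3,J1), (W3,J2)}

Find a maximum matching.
Matching: {(W1,J3), (W2,J1), (W3,J2)}

Maximum matching (size 3):
  W1 → J3
  W2 → J1
  W3 → J2

Each worker is assigned to at most one job, and each job to at most one worker.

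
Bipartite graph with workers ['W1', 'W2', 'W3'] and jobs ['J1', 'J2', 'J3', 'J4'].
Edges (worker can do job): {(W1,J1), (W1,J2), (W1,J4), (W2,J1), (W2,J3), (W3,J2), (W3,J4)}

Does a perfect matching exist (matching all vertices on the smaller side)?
Yes, perfect matching exists (size 3)

Perfect matching: {(W1,J2), (W2,J1), (W3,J4)}
All 3 vertices on the smaller side are matched.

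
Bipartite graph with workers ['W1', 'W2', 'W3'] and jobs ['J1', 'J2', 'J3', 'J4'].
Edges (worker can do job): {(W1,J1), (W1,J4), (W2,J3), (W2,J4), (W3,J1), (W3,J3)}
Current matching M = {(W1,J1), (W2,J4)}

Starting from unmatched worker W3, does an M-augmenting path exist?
Yes: W3 → J3

An M-augmenting path alternates non-matching / matching edges, starting and ending at unmatched vertices.
Path: W3 → J3
(J3 is unmatched in M, so the path is augmenting.)
Flipping edges along this path would increase |M| from 2 to 3.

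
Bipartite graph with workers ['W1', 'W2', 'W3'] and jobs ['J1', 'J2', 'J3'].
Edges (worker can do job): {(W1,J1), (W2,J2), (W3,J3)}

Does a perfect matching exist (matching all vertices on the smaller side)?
Yes, perfect matching exists (size 3)

Perfect matching: {(W1,J1), (W2,J2), (W3,J3)}
All 3 vertices on the smaller side are matched.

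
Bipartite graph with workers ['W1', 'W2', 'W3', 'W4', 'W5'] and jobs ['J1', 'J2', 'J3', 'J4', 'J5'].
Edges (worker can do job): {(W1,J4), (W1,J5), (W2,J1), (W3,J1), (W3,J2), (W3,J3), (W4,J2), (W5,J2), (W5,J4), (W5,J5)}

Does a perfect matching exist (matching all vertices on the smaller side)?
Yes, perfect matching exists (size 5)

Perfect matching: {(W1,J4), (W2,J1), (W3,J3), (W4,J2), (W5,J5)}
All 5 vertices on the smaller side are matched.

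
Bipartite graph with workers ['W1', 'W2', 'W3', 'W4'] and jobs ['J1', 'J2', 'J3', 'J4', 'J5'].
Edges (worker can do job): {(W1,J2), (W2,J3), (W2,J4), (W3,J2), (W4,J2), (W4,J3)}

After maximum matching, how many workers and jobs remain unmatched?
Unmatched: 1 workers, 2 jobs

Maximum matching size: 3
Workers: 4 total, 3 matched, 1 unmatched
Jobs: 5 total, 3 matched, 2 unmatched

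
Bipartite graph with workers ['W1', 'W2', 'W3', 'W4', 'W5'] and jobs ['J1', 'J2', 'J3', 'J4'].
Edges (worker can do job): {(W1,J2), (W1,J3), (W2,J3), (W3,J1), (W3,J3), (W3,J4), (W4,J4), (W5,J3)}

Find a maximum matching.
Matching: {(W1,J2), (W3,J1), (W4,J4), (W5,J3)}

Maximum matching (size 4):
  W1 → J2
  W3 → J1
  W4 → J4
  W5 → J3

Each worker is assigned to at most one job, and each job to at most one worker.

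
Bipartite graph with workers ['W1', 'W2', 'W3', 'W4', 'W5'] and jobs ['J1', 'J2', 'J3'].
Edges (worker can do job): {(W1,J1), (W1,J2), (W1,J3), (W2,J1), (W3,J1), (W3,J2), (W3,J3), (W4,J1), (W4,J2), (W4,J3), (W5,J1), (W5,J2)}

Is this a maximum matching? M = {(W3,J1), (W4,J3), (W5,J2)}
Yes, size 3 is maximum

Proposed matching has size 3.
Maximum matching size for this graph: 3.

This is a maximum matching.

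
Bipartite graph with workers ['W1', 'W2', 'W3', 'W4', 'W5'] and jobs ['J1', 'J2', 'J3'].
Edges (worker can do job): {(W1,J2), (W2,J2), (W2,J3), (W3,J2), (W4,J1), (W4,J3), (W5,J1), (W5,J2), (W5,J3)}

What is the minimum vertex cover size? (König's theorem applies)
Minimum vertex cover size = 3

By König's theorem: in bipartite graphs,
min vertex cover = max matching = 3

Maximum matching has size 3, so minimum vertex cover also has size 3.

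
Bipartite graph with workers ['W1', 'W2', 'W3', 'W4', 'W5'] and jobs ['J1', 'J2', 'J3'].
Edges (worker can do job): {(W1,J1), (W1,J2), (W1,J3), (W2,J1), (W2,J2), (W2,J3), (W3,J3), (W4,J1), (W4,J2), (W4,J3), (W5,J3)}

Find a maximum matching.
Matching: {(W1,J2), (W3,J3), (W4,J1)}

Maximum matching (size 3):
  W1 → J2
  W3 → J3
  W4 → J1

Each worker is assigned to at most one job, and each job to at most one worker.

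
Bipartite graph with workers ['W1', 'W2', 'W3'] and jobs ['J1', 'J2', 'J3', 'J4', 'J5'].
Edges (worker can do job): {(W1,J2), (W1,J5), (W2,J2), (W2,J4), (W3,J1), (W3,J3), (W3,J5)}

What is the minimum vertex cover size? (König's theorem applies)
Minimum vertex cover size = 3

By König's theorem: in bipartite graphs,
min vertex cover = max matching = 3

Maximum matching has size 3, so minimum vertex cover also has size 3.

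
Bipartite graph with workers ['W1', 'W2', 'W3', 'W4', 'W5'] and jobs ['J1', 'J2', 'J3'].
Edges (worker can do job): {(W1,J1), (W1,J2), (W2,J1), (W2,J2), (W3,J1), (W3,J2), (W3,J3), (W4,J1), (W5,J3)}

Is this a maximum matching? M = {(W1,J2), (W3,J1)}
No, size 2 is not maximum

Proposed matching has size 2.
Maximum matching size for this graph: 3.

This is NOT maximum - can be improved to size 3.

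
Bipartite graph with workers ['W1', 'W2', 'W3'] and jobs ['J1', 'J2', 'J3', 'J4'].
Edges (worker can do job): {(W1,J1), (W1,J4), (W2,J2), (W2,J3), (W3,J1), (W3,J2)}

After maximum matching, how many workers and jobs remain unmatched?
Unmatched: 0 workers, 1 jobs

Maximum matching size: 3
Workers: 3 total, 3 matched, 0 unmatched
Jobs: 4 total, 3 matched, 1 unmatched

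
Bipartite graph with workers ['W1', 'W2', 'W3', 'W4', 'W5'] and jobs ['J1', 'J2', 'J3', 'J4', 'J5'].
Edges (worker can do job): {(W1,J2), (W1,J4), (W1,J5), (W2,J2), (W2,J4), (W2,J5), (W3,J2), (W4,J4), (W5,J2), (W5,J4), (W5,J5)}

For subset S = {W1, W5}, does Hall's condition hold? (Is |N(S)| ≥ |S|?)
Yes: |N(S)| = 3, |S| = 2

Subset S = {W1, W5}
Neighbors N(S) = {J2, J4, J5}

|N(S)| = 3, |S| = 2
Hall's condition: |N(S)| ≥ |S| is satisfied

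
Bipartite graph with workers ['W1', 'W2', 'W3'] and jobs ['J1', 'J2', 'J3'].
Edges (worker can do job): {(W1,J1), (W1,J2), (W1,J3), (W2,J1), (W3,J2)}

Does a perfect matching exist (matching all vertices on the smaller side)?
Yes, perfect matching exists (size 3)

Perfect matching: {(W1,J3), (W2,J1), (W3,J2)}
All 3 vertices on the smaller side are matched.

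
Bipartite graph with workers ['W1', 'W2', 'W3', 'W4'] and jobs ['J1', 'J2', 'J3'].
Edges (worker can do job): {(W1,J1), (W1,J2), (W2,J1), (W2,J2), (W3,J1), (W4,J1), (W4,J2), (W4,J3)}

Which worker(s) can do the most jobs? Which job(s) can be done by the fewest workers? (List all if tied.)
Most versatile: W4 (3 jobs); Least covered: J3 (1 workers)

Worker degrees (jobs they can do): W1:2, W2:2, W3:1, W4:3
Job degrees (workers who can do it): J1:4, J2:3, J3:1

Maximum worker degree is 3, achieved by: W4
Minimum job degree is 1, achieved by: J3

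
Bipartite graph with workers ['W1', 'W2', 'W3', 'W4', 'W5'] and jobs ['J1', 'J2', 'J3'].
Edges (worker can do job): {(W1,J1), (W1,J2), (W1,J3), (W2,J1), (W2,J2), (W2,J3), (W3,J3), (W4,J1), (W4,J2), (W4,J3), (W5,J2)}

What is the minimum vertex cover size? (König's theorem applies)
Minimum vertex cover size = 3

By König's theorem: in bipartite graphs,
min vertex cover = max matching = 3

Maximum matching has size 3, so minimum vertex cover also has size 3.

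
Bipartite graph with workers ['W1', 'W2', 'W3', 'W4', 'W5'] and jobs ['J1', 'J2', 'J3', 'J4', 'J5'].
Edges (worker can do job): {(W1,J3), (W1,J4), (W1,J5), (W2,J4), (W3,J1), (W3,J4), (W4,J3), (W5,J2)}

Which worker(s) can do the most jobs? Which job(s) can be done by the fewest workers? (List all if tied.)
Most versatile: W1 (3 jobs); Least covered: J1, J2, J5 (1 workers)

Worker degrees (jobs they can do): W1:3, W2:1, W3:2, W4:1, W5:1
Job degrees (workers who can do it): J1:1, J2:1, J3:2, J4:3, J5:1

Maximum worker degree is 3, achieved by: W1
Minimum job degree is 1, achieved by: J1, J2, J5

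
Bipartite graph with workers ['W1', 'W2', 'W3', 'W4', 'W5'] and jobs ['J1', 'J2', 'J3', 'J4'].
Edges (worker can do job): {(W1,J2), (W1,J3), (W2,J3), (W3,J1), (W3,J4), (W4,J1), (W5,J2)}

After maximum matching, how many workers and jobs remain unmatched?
Unmatched: 1 workers, 0 jobs

Maximum matching size: 4
Workers: 5 total, 4 matched, 1 unmatched
Jobs: 4 total, 4 matched, 0 unmatched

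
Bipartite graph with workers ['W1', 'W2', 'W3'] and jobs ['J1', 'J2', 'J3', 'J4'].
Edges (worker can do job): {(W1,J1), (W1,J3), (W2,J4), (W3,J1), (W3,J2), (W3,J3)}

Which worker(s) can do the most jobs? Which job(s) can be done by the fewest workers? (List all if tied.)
Most versatile: W3 (3 jobs); Least covered: J2, J4 (1 workers)

Worker degrees (jobs they can do): W1:2, W2:1, W3:3
Job degrees (workers who can do it): J1:2, J2:1, J3:2, J4:1

Maximum worker degree is 3, achieved by: W3
Minimum job degree is 1, achieved by: J2, J4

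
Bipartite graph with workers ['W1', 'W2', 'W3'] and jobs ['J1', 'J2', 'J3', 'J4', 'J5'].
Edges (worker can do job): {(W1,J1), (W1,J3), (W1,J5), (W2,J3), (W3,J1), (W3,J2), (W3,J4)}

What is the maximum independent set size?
Maximum independent set = 5

By König's theorem:
- Min vertex cover = Max matching = 3
- Max independent set = Total vertices - Min vertex cover
- Max independent set = 8 - 3 = 5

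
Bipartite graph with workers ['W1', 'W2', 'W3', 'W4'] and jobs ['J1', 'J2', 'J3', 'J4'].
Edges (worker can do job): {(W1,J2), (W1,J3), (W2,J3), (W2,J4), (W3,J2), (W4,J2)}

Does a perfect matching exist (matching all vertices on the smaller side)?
No, maximum matching has size 3 < 4

Maximum matching has size 3, need 4 for perfect matching.
Unmatched workers: ['W3']
Unmatched jobs: ['J1']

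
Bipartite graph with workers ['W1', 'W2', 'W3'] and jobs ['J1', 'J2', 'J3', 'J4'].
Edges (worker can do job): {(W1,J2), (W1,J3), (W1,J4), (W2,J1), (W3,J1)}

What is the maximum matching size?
Maximum matching size = 2

Maximum matching: {(W1,J3), (W3,J1)}
Size: 2

This assigns 2 workers to 2 distinct jobs.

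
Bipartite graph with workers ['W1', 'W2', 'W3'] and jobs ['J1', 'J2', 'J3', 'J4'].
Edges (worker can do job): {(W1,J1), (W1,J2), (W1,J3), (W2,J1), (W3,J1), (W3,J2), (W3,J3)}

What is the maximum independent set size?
Maximum independent set = 4

By König's theorem:
- Min vertex cover = Max matching = 3
- Max independent set = Total vertices - Min vertex cover
- Max independent set = 7 - 3 = 4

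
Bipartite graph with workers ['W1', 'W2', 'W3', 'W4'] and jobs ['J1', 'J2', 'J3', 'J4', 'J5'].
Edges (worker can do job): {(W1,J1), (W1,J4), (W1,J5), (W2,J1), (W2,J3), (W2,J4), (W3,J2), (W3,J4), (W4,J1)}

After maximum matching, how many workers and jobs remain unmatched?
Unmatched: 0 workers, 1 jobs

Maximum matching size: 4
Workers: 4 total, 4 matched, 0 unmatched
Jobs: 5 total, 4 matched, 1 unmatched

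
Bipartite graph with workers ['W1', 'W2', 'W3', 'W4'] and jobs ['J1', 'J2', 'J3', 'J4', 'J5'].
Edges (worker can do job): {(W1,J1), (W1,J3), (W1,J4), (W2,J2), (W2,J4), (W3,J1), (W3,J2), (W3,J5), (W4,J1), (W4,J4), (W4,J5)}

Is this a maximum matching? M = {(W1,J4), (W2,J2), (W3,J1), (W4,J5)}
Yes, size 4 is maximum

Proposed matching has size 4.
Maximum matching size for this graph: 4.

This is a maximum matching.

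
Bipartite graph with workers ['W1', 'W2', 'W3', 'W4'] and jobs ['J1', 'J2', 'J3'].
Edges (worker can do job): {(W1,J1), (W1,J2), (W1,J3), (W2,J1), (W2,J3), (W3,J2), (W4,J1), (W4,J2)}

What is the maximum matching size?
Maximum matching size = 3

Maximum matching: {(W1,J1), (W2,J3), (W4,J2)}
Size: 3

This assigns 3 workers to 3 distinct jobs.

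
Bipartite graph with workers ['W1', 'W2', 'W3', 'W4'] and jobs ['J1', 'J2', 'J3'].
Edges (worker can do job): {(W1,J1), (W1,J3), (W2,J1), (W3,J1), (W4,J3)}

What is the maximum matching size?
Maximum matching size = 2

Maximum matching: {(W3,J1), (W4,J3)}
Size: 2

This assigns 2 workers to 2 distinct jobs.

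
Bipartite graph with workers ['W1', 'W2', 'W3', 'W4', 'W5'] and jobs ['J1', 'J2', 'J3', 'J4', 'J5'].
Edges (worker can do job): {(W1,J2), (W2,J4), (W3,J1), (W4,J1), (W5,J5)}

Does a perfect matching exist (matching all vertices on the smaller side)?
No, maximum matching has size 4 < 5

Maximum matching has size 4, need 5 for perfect matching.
Unmatched workers: ['W4']
Unmatched jobs: ['J3']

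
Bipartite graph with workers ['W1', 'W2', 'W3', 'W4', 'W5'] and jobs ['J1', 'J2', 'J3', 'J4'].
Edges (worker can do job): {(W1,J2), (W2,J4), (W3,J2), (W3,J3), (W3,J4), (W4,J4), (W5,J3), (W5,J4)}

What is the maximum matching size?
Maximum matching size = 3

Maximum matching: {(W3,J2), (W4,J4), (W5,J3)}
Size: 3

This assigns 3 workers to 3 distinct jobs.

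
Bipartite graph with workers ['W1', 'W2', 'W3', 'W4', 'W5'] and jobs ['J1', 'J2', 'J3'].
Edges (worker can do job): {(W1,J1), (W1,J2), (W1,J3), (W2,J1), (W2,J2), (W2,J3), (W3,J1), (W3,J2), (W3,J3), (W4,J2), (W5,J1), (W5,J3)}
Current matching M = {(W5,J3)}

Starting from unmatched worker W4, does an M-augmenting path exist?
Yes: W4 → J2

An M-augmenting path alternates non-matching / matching edges, starting and ending at unmatched vertices.
Path: W4 → J2
(J2 is unmatched in M, so the path is augmenting.)
Flipping edges along this path would increase |M| from 1 to 2.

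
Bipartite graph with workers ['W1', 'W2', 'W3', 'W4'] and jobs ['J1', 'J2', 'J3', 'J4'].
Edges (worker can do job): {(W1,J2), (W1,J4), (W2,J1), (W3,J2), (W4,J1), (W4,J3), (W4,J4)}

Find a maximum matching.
Matching: {(W1,J4), (W2,J1), (W3,J2), (W4,J3)}

Maximum matching (size 4):
  W1 → J4
  W2 → J1
  W3 → J2
  W4 → J3

Each worker is assigned to at most one job, and each job to at most one worker.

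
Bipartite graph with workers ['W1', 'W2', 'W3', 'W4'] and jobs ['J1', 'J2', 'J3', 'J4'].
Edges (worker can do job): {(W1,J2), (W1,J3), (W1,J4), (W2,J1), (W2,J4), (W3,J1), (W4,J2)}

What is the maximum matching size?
Maximum matching size = 4

Maximum matching: {(W1,J3), (W2,J4), (W3,J1), (W4,J2)}
Size: 4

This assigns 4 workers to 4 distinct jobs.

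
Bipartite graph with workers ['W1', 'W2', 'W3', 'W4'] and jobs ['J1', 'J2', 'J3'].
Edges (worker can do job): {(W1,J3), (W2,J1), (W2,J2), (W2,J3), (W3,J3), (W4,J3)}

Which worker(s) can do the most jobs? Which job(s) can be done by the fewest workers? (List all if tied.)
Most versatile: W2 (3 jobs); Least covered: J1, J2 (1 workers)

Worker degrees (jobs they can do): W1:1, W2:3, W3:1, W4:1
Job degrees (workers who can do it): J1:1, J2:1, J3:4

Maximum worker degree is 3, achieved by: W2
Minimum job degree is 1, achieved by: J1, J2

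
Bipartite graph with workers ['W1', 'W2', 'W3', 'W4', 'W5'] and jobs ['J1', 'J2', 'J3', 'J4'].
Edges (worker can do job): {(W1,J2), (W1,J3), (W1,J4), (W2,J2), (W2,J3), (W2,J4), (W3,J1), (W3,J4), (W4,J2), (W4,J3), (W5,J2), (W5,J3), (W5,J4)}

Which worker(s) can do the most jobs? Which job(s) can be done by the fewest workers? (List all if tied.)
Most versatile: W1, W2, W5 (3 jobs); Least covered: J1 (1 workers)

Worker degrees (jobs they can do): W1:3, W2:3, W3:2, W4:2, W5:3
Job degrees (workers who can do it): J1:1, J2:4, J3:4, J4:4

Maximum worker degree is 3, achieved by: W1, W2, W5
Minimum job degree is 1, achieved by: J1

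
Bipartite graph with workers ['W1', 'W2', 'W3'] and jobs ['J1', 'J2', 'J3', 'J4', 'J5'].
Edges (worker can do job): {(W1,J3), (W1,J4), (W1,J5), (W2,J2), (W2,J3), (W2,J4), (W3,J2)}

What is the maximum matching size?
Maximum matching size = 3

Maximum matching: {(W1,J3), (W2,J4), (W3,J2)}
Size: 3

This assigns 3 workers to 3 distinct jobs.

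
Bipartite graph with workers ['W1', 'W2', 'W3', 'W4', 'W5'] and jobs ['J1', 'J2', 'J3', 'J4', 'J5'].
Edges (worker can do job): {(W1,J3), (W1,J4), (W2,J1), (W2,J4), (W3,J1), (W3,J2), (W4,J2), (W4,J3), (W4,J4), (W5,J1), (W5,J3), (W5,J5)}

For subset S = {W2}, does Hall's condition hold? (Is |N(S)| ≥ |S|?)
Yes: |N(S)| = 2, |S| = 1

Subset S = {W2}
Neighbors N(S) = {J1, J4}

|N(S)| = 2, |S| = 1
Hall's condition: |N(S)| ≥ |S| is satisfied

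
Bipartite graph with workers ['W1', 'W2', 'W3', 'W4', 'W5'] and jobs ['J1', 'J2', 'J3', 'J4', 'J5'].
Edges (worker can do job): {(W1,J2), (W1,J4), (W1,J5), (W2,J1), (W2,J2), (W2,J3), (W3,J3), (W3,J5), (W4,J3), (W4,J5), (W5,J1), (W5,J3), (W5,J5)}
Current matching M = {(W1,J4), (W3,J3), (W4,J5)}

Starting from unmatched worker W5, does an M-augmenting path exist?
Yes: W5 → J1

An M-augmenting path alternates non-matching / matching edges, starting and ending at unmatched vertices.
Path: W5 → J1
(J1 is unmatched in M, so the path is augmenting.)
Flipping edges along this path would increase |M| from 3 to 4.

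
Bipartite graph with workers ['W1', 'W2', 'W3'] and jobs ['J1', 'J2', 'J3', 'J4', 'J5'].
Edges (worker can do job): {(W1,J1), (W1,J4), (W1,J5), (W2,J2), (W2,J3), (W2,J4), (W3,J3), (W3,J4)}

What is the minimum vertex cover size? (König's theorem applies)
Minimum vertex cover size = 3

By König's theorem: in bipartite graphs,
min vertex cover = max matching = 3

Maximum matching has size 3, so minimum vertex cover also has size 3.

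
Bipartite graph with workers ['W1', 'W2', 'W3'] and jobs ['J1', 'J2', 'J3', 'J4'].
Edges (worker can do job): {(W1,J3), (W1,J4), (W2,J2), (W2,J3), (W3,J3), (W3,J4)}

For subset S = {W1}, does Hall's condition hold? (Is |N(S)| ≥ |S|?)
Yes: |N(S)| = 2, |S| = 1

Subset S = {W1}
Neighbors N(S) = {J3, J4}

|N(S)| = 2, |S| = 1
Hall's condition: |N(S)| ≥ |S| is satisfied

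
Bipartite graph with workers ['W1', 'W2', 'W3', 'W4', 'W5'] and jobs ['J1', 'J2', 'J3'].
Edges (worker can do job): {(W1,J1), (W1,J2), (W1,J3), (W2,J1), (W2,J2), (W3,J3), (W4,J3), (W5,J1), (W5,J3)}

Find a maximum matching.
Matching: {(W1,J2), (W3,J3), (W5,J1)}

Maximum matching (size 3):
  W1 → J2
  W3 → J3
  W5 → J1

Each worker is assigned to at most one job, and each job to at most one worker.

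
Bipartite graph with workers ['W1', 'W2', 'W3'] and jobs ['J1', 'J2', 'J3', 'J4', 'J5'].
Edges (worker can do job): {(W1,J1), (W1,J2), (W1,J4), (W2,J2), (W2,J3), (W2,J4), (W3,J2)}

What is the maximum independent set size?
Maximum independent set = 5

By König's theorem:
- Min vertex cover = Max matching = 3
- Max independent set = Total vertices - Min vertex cover
- Max independent set = 8 - 3 = 5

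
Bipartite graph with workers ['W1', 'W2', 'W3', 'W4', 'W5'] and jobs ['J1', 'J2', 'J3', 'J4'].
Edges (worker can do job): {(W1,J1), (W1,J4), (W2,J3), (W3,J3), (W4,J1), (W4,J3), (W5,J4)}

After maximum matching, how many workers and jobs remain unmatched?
Unmatched: 2 workers, 1 jobs

Maximum matching size: 3
Workers: 5 total, 3 matched, 2 unmatched
Jobs: 4 total, 3 matched, 1 unmatched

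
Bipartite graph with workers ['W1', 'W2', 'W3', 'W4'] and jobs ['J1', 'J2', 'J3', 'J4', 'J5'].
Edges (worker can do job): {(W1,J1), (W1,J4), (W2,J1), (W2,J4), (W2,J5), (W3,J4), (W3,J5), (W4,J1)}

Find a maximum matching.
Matching: {(W1,J4), (W3,J5), (W4,J1)}

Maximum matching (size 3):
  W1 → J4
  W3 → J5
  W4 → J1

Each worker is assigned to at most one job, and each job to at most one worker.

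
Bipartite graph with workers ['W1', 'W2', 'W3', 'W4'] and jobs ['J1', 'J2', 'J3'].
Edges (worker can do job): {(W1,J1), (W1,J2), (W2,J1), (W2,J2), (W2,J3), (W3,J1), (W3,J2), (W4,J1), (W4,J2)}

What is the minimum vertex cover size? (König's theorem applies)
Minimum vertex cover size = 3

By König's theorem: in bipartite graphs,
min vertex cover = max matching = 3

Maximum matching has size 3, so minimum vertex cover also has size 3.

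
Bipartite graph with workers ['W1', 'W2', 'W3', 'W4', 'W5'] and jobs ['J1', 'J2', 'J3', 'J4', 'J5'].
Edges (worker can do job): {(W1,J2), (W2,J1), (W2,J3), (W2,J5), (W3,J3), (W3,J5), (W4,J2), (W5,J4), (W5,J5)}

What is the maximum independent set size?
Maximum independent set = 6

By König's theorem:
- Min vertex cover = Max matching = 4
- Max independent set = Total vertices - Min vertex cover
- Max independent set = 10 - 4 = 6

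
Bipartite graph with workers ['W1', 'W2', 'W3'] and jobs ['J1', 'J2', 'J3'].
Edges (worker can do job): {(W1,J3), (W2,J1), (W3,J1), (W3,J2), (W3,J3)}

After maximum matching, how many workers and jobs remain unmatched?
Unmatched: 0 workers, 0 jobs

Maximum matching size: 3
Workers: 3 total, 3 matched, 0 unmatched
Jobs: 3 total, 3 matched, 0 unmatched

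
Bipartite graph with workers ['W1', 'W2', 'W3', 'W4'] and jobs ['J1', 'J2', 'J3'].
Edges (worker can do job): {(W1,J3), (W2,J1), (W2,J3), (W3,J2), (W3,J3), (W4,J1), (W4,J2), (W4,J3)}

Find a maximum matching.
Matching: {(W2,J1), (W3,J2), (W4,J3)}

Maximum matching (size 3):
  W2 → J1
  W3 → J2
  W4 → J3

Each worker is assigned to at most one job, and each job to at most one worker.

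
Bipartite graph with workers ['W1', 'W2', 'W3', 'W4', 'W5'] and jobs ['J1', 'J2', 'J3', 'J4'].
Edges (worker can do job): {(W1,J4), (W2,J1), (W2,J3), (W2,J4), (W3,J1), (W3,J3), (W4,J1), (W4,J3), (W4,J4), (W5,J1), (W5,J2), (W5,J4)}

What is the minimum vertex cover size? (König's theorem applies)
Minimum vertex cover size = 4

By König's theorem: in bipartite graphs,
min vertex cover = max matching = 4

Maximum matching has size 4, so minimum vertex cover also has size 4.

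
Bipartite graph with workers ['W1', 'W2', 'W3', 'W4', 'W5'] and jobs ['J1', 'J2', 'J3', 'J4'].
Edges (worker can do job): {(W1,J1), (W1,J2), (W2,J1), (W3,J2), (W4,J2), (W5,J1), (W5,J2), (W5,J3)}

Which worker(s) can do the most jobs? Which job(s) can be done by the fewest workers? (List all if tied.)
Most versatile: W5 (3 jobs); Least covered: J4 (0 workers)

Worker degrees (jobs they can do): W1:2, W2:1, W3:1, W4:1, W5:3
Job degrees (workers who can do it): J1:3, J2:4, J3:1, J4:0

Maximum worker degree is 3, achieved by: W5
Minimum job degree is 0, achieved by: J4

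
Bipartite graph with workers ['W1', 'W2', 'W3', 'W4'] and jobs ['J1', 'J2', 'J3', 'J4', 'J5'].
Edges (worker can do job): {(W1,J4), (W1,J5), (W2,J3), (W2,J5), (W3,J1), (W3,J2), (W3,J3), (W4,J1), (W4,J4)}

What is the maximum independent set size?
Maximum independent set = 5

By König's theorem:
- Min vertex cover = Max matching = 4
- Max independent set = Total vertices - Min vertex cover
- Max independent set = 9 - 4 = 5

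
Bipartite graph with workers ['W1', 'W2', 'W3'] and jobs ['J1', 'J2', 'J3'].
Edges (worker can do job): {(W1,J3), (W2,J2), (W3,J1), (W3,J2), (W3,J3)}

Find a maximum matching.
Matching: {(W1,J3), (W2,J2), (W3,J1)}

Maximum matching (size 3):
  W1 → J3
  W2 → J2
  W3 → J1

Each worker is assigned to at most one job, and each job to at most one worker.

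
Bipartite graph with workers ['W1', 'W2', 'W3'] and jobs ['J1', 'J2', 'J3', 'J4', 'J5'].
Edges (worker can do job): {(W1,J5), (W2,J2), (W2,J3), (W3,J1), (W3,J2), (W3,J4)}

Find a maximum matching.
Matching: {(W1,J5), (W2,J3), (W3,J2)}

Maximum matching (size 3):
  W1 → J5
  W2 → J3
  W3 → J2

Each worker is assigned to at most one job, and each job to at most one worker.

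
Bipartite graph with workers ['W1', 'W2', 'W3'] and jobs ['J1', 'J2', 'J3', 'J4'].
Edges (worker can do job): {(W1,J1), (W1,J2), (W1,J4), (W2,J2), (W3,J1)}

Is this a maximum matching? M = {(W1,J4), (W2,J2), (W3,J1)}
Yes, size 3 is maximum

Proposed matching has size 3.
Maximum matching size for this graph: 3.

This is a maximum matching.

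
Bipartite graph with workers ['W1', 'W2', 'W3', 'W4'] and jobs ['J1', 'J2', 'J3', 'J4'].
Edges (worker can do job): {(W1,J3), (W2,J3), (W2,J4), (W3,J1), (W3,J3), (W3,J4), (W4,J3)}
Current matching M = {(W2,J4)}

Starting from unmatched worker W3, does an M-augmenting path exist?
Yes: W3 → J4 → W2 → J3

An M-augmenting path alternates non-matching / matching edges, starting and ending at unmatched vertices.
Path: W3 → J4 → W2 → J3
(J3 is unmatched in M, so the path is augmenting.)
Flipping edges along this path would increase |M| from 1 to 2.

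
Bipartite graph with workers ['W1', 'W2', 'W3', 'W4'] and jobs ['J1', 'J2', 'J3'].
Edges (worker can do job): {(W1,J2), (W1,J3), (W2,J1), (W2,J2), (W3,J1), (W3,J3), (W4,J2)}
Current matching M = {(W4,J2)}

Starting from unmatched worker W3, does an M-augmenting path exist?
Yes: W3 → J1

An M-augmenting path alternates non-matching / matching edges, starting and ending at unmatched vertices.
Path: W3 → J1
(J1 is unmatched in M, so the path is augmenting.)
Flipping edges along this path would increase |M| from 1 to 2.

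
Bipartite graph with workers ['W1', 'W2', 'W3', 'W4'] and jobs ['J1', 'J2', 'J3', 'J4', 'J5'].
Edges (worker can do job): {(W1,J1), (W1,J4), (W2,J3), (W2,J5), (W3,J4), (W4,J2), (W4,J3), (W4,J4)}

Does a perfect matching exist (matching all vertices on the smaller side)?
Yes, perfect matching exists (size 4)

Perfect matching: {(W1,J1), (W2,J5), (W3,J4), (W4,J3)}
All 4 vertices on the smaller side are matched.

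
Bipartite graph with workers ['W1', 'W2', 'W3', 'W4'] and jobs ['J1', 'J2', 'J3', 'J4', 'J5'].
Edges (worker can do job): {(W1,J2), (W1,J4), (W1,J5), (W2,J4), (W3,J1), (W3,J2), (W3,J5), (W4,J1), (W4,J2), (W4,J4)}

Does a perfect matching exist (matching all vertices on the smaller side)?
Yes, perfect matching exists (size 4)

Perfect matching: {(W1,J2), (W2,J4), (W3,J5), (W4,J1)}
All 4 vertices on the smaller side are matched.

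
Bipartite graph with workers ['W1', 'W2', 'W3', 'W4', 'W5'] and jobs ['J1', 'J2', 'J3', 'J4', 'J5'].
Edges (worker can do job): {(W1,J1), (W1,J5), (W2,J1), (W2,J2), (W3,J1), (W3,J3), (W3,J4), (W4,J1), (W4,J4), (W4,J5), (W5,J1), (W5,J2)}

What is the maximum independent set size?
Maximum independent set = 5

By König's theorem:
- Min vertex cover = Max matching = 5
- Max independent set = Total vertices - Min vertex cover
- Max independent set = 10 - 5 = 5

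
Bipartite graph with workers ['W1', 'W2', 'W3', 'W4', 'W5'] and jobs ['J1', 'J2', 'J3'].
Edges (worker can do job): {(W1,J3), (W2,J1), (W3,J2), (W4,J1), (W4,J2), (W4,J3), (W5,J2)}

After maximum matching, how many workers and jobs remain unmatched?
Unmatched: 2 workers, 0 jobs

Maximum matching size: 3
Workers: 5 total, 3 matched, 2 unmatched
Jobs: 3 total, 3 matched, 0 unmatched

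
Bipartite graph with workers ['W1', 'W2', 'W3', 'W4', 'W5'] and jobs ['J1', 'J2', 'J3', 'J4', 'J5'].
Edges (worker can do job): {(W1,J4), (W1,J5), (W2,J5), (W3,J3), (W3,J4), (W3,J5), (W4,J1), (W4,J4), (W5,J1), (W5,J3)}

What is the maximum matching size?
Maximum matching size = 4

Maximum matching: {(W1,J5), (W3,J3), (W4,J4), (W5,J1)}
Size: 4

This assigns 4 workers to 4 distinct jobs.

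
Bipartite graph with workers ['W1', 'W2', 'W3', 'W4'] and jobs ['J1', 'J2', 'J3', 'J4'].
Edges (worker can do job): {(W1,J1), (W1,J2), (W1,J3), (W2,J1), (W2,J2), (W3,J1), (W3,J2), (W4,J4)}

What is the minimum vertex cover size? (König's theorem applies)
Minimum vertex cover size = 4

By König's theorem: in bipartite graphs,
min vertex cover = max matching = 4

Maximum matching has size 4, so minimum vertex cover also has size 4.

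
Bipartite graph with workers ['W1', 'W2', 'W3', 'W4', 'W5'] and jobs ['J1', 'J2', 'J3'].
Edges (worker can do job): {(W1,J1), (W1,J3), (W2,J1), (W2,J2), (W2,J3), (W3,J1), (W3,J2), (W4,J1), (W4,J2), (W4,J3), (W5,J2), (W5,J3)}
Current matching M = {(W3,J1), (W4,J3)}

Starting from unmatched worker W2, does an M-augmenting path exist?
Yes: W2 → J1 → W3 → J2

An M-augmenting path alternates non-matching / matching edges, starting and ending at unmatched vertices.
Path: W2 → J1 → W3 → J2
(J2 is unmatched in M, so the path is augmenting.)
Flipping edges along this path would increase |M| from 2 to 3.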